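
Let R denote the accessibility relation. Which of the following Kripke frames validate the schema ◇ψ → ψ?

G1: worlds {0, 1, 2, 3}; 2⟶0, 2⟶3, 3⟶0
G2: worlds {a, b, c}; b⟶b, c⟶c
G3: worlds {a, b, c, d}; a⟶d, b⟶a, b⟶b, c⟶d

G2

Frame correspondent (Sahlqvist): ∀x ∀y (xRy → ∃w (y = w ∧ x = w)) — i.e. a generalized confluence (Geach) condition.
G1: fails — 2R0 but 0 ≠ 2.
G2: holds.
G3: fails — aRd but d ≠ a.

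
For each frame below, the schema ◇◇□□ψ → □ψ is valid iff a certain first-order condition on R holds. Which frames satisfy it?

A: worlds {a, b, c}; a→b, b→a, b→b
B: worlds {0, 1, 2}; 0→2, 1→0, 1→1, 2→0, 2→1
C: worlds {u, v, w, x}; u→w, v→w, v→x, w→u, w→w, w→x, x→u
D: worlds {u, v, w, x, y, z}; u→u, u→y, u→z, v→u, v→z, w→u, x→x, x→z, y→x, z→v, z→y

Frame correspondent (Sahlqvist): ∀x ∀y ∀z ((xR²y ∧ xRz) → ∃w (yR²w ∧ z = w)) — i.e. a generalized confluence (Geach) condition.
A: ✓.
B: fails — 0R²0, 0R2 but no w with 0R²w and 2=w.
C: fails — vR²x, vRx but no t with xR²t and x=t.
D: fails — uR²x, uRu but no t with xR²t and u=t.

A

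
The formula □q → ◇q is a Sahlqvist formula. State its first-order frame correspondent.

Suppose □q→◇q is valid. At any x set V(q)=W. Then □q at x, so ◇q at x, so x has a successor.
Conversely, any frame satisfying ∀x ∃y Rxy validates the schema.
Frame condition: ∀x ∃y Rxy.

seriality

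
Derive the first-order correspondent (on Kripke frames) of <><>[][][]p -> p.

forall x forall y (x R^2 y -> exists w (y R^3 w & x = w))

This is a Sahlqvist (Geach-type) schema ◇^2□^3p → □^0◇^0p.
Minimal-valuation argument: fix x; take any y with xR^2y and any z with xR^0z. Set V(p) to the set of worlds R-reachable from y in exactly 3 steps. Then □^3p holds at y, so the antecedent holds at x; validity forces ◇^0p at z, giving a w with zR^0w and yR^3w.
First-order correspondent: forall x forall y (x R^2 y -> exists w (y R^3 w & x = w)).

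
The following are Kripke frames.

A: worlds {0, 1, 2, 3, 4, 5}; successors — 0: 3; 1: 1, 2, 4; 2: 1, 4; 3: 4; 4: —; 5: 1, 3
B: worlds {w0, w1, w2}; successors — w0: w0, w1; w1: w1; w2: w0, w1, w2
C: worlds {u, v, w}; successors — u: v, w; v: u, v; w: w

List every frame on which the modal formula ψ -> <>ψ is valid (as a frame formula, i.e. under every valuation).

Frame correspondent (Sahlqvist): forall x Rxx — i.e. reflexivity.
A: fails — world 0 does not see itself.
B: holds.
C: fails — world u does not see itself.

B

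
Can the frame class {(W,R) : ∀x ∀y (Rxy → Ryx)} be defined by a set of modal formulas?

Yes — defined by p → □◇p

The condition is symmetry. A defining modal formula is p → □◇p.
Suppose p→□◇p is valid. Take Rxy and set V(p)={x}. Then p at x, so □◇p at x, so ◇p at y, so some z with Ryz has p; z=x, i.e. Ryx.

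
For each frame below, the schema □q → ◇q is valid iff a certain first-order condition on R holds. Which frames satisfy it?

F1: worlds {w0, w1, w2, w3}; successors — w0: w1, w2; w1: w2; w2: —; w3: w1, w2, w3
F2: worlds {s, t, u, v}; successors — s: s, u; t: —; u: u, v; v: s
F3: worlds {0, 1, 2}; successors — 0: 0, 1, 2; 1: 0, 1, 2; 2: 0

This is the axiom for seriality; its first-order frame correspondent is ∀x ∃y Rxy.
F1: fails — world w2 has no successor.
F2: fails — world t has no successor.
F3: satisfies the condition.
Valid on: F3.

F3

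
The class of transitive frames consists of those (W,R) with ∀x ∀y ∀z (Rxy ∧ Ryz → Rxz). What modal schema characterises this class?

□r → □□r

The condition is transitivity. The 4 schema □r → □□r defines it.
Suppose □r→□□r is valid. Take Rxy, Ryz and set V(r)={w : Rxw}. Then □r at x, so □□r at x, so □r at y, so r at z, i.e. Rxz.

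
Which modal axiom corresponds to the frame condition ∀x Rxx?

A defining formula is □p → p (the T axiom).
Suppose □p→p is valid. At any x set V(p)={w : Rxw}. Then □p holds at x, so p holds at x, i.e. Rxx.

□p → p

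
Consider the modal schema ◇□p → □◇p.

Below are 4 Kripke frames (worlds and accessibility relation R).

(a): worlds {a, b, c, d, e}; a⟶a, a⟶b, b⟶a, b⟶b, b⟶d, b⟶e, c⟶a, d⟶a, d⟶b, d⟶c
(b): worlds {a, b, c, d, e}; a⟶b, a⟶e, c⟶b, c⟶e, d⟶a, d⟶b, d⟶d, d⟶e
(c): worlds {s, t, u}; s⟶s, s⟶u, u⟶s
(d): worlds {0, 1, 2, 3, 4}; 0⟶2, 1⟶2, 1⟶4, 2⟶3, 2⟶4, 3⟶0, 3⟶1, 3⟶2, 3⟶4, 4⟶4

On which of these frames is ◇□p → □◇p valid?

(c)

Frame correspondent (Sahlqvist): ∀x ∀y ∀z (Rxy ∧ Rxz → ∃w (Ryw ∧ Rzw)) — i.e. convergence.
(a): fails — Rbb and Rbe but b and e have no common successor.
(b): fails — Rab and Rab but b and b have no common successor.
(c): holds.
(d): fails — R34 and R30 but 4 and 0 have no common successor.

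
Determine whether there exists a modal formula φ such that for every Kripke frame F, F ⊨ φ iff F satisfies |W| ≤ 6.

If a class were modally definable it would be closed under disjoint unions (Goldblatt–Thomason).
Any modal formula valid on each of 7 disjoint one-world frames is valid on their disjoint union (validity is preserved under disjoint unions). Each one-world frame has |W|=1≤6, but the union has |W|=7.
So no modal formula (or set of formulas) defines exactly the |W|≤6 frames.

Not modally definable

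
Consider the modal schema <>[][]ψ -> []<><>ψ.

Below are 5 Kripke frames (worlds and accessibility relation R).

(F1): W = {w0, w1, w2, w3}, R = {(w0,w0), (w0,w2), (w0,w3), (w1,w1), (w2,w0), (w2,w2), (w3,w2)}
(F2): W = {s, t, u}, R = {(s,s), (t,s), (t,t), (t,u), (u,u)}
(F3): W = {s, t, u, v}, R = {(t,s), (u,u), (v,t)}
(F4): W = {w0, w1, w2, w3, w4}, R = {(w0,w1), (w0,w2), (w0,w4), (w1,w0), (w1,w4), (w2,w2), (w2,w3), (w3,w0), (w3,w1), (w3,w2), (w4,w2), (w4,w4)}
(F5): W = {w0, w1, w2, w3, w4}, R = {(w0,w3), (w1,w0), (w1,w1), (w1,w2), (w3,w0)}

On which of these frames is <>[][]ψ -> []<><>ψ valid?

Frame correspondent (Sahlqvist): forall x forall y forall z ((xRy & xRz) -> exists w (y R^2 w & z R^2 w)) — i.e. a generalized confluence (Geach) condition.
(F1): ✓.
(F2): fails — tRs, tRu but no w with sR²w and uR²w.
(F3): fails — tRs, tRs but no w with sR²w and sR²w.
(F4): ✓.
(F5): fails — w1Rw0, w1Rw2 but no w with w0R²w and w2R²w.

(F1), (F4)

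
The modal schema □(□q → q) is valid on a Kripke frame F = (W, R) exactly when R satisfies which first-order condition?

Suppose □(□q→q) is valid. Take Rxy and set V(q)={w : Ryw}. Then at y, □q holds; since □(□q→q) at x, □q→q at y, so q at y, i.e. Ryy.

Shift-reflexivity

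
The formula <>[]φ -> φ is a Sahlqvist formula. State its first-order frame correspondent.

This is a form of the B axiom.
Its frame correspondent is symmetry — forall x forall y (Rxy -> Ryx).

symmetry: forall x forall y (Rxy -> Ryx)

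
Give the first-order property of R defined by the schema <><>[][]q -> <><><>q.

forall x forall y (x R^2 y -> exists w (y R^2 w & x R^3 w))

This is a Sahlqvist (Geach-type) schema ◇^2□^2q → □^0◇^3q.
Minimal-valuation argument: fix x; take any y with xR^2y and any z with xR^0z. Set V(q) to the set of worlds R-reachable from y in exactly 2 steps. Then □^2q holds at y, so the antecedent holds at x; validity forces ◇^3q at z, giving a w with zR^3w and yR^2w.
First-order correspondent: forall x forall y (x R^2 y -> exists w (y R^2 w & x R^3 w)).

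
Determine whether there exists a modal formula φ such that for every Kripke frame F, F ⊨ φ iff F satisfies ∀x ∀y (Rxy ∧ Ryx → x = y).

If a class were modally definable it would be closed under surjective bounded morphisms (Goldblatt–Thomason).
The 8-cycle (worlds 0,1,2,3,4,5,6,7 with 0→1→2→3→4→5→6→7→0) is antisymmetric. Sending even-indexed worlds to a and odd-indexed worlds to b is a surjective bounded morphism onto the two-world frame with a↔b, which is not antisymmetric.
So the class is not modally definable.

Not modally definable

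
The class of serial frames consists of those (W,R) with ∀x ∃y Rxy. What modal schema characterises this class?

□r → ◇r

The condition is seriality. The D schema □r → ◇r defines it.
Suppose □r→◇r is valid. At any x set V(r)=W. Then □r at x, so ◇r at x, so x has a successor.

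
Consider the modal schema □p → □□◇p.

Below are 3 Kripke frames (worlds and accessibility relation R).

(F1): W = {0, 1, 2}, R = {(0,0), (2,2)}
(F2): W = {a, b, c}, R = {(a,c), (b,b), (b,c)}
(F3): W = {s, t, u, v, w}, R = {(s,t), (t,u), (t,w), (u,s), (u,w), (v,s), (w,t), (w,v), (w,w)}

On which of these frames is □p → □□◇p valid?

This is the axiom for a generalized confluence (Geach) condition; its first-order frame correspondent is ∀x ∀z (xR²z → ∃w (xRw ∧ zRw)).
(F1): satisfies the condition.
(F2): fails — bR²c but no w with bRw and cRw.
(F3): fails — sR²u but no w* with sRw* and uRw*.

(F1)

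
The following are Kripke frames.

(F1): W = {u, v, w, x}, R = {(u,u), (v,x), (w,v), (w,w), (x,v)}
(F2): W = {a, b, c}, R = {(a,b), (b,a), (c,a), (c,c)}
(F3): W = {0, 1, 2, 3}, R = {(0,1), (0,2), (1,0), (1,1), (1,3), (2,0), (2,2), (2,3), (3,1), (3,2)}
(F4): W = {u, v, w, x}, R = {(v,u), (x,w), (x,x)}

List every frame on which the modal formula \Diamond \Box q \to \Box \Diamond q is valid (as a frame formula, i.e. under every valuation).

Frame correspondent (Sahlqvist): \forall x \forall y \forall z (Rxy \wedge Rxz \to \exists w (Ryw \wedge Rzw)) — i.e. convergence.
(F1): fails — Rww and Rwv but w and v have no common successor.
(F2): fails — Rcc and Rca but c and a have no common successor.
(F3): ✓.
(F4): fails — Rvu and Rvu but u and u have no common successor.

(F3)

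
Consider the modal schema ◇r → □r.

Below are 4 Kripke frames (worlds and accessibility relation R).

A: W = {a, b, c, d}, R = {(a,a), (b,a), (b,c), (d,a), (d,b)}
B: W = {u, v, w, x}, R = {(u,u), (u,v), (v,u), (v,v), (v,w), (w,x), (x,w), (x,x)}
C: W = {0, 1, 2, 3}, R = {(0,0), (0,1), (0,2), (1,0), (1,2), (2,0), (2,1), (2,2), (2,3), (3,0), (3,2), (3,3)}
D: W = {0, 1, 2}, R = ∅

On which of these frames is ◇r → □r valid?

Frame correspondent (Sahlqvist): ∀x ∀y ∀z (Rxy ∧ Rxz → y = z) — i.e. partial functionality.
A: fails — b sees both a and c.
B: fails — u sees both u and v.
C: fails — 0 sees both 0 and 1.
D: condition met.
Valid on: D.

D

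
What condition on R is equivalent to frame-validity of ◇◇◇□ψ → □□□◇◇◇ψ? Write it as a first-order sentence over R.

This is a Sahlqvist (Geach-type) schema ◇^3□^1ψ → □^3◇^3ψ.
Minimal-valuation argument: fix x; take any y with xR^3y and any z with xR^3z. Set V(ψ) to the set of worlds R-reachable from y in exactly 1 step. Then □^1ψ holds at y, so the antecedent holds at x; validity forces ◇^3ψ at z, giving a w with zR^3w and yR^1w.
First-order correspondent: ∀x ∀y ∀z ((xR³y ∧ xR³z) → ∃w (yRw ∧ zR³w)).

∀x ∀y ∀z ((xR³y ∧ xR³z) → ∃w (yRw ∧ zR³w))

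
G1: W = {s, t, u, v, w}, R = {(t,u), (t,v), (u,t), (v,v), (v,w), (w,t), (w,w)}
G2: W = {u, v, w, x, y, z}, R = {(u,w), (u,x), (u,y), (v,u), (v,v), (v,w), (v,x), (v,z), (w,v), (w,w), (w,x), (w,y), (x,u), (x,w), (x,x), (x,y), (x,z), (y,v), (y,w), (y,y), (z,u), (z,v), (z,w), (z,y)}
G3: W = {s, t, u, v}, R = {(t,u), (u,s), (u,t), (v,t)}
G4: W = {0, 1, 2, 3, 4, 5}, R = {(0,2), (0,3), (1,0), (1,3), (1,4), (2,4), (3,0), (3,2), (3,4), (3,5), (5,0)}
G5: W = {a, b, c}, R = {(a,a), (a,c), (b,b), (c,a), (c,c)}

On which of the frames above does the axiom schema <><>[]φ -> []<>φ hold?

The schema corresponds to a generalized confluence (Geach) condition: forall x forall y forall z ((x R^2 y & xRz) -> exists w (yRw & zRw)).
G1: fails — tR²t, tRu but no w* with tRw* and uRw*.
G2: satisfies the condition.
G3: fails — tR²s, tRu but no w with sRw and uRw.
G4: fails — 0R²0, 0R2 but no w with 0Rw and 2Rw.
G5: satisfies the condition.

G2, G5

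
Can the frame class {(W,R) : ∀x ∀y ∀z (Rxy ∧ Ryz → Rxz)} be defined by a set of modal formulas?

The condition is transitivity. A defining modal formula is □r → □□r.
Suppose □r→□□r is valid. Take Rxy, Ryz and set V(r)={w : Rxw}. Then □r at x, so □□r at x, so □r at y, so r at z, i.e. Rxz.

Yes — defined by □r → □□r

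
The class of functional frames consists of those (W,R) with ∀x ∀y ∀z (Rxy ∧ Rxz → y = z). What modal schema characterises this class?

◇p → □p

A defining formula is ◇p → □p (the CD axiom).
Suppose ◇p→□p is valid. Take Rxy, Rxz and set V(p)={y}. Then ◇p at x, so □p at x, so p at z, i.e. z=y.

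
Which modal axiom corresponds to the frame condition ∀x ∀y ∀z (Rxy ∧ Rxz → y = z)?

The condition is partial functionality. The CD schema ◇r → □r defines it.
Suppose ◇r→□r is valid. Take Rxy, Rxz and set V(r)={y}. Then ◇r at x, so □r at x, so r at z, i.e. z=y.

◇r → □r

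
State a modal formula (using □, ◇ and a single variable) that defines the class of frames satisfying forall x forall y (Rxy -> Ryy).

□(□ψ → ψ)

The condition is shift-reflexivity. The T□ schema □(□ψ → ψ) defines it.
Suppose □(□ψ→ψ) is valid. Take Rxy and set V(ψ)={w : Ryw}. Then at y, □ψ holds; since □(□ψ→ψ) at x, □ψ→ψ at y, so ψ at y, i.e. Ryy.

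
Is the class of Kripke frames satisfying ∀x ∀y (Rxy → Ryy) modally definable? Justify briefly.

Yes — defined by □(□q → q)

This is a Sahlqvist condition; the T□ axiom □(□q → q) defines it.
Suppose □(□q→q) is valid. Take Rxy and set V(q)={w : Ryw}. Then at y, □q holds; since □(□q→q) at x, □q→q at y, so q at y, i.e. Ryy.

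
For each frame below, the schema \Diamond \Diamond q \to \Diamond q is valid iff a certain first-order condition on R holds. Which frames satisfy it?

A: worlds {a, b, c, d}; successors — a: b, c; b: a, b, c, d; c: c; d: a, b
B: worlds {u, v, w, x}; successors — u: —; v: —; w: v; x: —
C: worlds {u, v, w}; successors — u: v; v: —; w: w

The schema corresponds to transitivity: \forall x \forall y \forall z (Rxy \wedge Ryz \to Rxz).
A: fails — Rab and Rba but not Raa.
B: ✓.
C: ✓.

B, C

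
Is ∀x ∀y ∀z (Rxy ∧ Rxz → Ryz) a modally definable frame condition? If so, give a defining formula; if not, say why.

Yes: it is the Euclidean property, defined by the 5 schema ◇r → □◇r.
Suppose ◇r→□◇r is valid. Take Rxy, Rxz and set V(r)={y}. Then ◇r at x, so □◇r at x, so ◇r at z, so some w with Rzw has r; w=y, i.e. Rzy. By symmetry of the argument, Ryz.

Yes — defined by ◇r → □◇r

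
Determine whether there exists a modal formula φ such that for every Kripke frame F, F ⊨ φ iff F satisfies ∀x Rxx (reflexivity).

Yes, by □r → r

This is a Sahlqvist condition; the T axiom □r → r defines it.
Suppose □r→r is valid. At any x set V(r)={w : Rxw}. Then □r holds at x, so r holds at x, i.e. Rxx.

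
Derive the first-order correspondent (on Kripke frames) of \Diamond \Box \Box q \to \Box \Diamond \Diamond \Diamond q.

This is a Sahlqvist (Geach-type) schema ◇^1□^2q → □^1◇^3q.
First-order correspondent: \forall x \forall y \forall z ((xRy \wedge xRz) \to \exists w (y R^2 w \wedge z R^3 w)).

\forall x \forall y \forall z ((xRy \wedge xRz) \to \exists w (y R^2 w \wedge z R^3 w))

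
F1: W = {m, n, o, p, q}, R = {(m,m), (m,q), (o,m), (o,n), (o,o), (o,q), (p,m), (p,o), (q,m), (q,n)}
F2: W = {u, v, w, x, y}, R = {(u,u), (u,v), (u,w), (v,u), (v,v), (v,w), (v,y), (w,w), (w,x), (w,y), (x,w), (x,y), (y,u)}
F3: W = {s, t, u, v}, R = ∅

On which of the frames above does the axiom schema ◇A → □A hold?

Frame correspondent (Sahlqvist): ∀x ∀y ∀z (Rxy ∧ Rxz → y = z) — i.e. partial functionality.
F1: fails — m sees both m and q.
F2: fails — u sees both u and v.
F3: ✓.
Valid on: F3.

F3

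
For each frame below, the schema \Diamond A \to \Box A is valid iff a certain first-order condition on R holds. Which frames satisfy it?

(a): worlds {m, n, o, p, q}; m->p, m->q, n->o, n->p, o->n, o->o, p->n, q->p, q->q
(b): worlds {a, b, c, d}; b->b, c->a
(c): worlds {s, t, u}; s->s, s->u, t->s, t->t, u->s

(b)

The schema corresponds to partial functionality: \forall x \forall y \forall z (Rxy \wedge Rxz \to y = z).
(a): fails — m sees both p and q.
(b): holds.
(c): fails — s sees both s and u.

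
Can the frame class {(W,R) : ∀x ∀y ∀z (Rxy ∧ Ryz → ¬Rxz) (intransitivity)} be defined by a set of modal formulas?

Not modally definable

If a class were modally definable it would be closed under surjective bounded morphisms (Goldblatt–Thomason).
The 7-cycle (worlds 0,1,2,3,4,5,6 with 0→1→2→3→4→5→6→0) is intransitive. Mapping every world to a single reflexive point • is a surjective bounded morphism; the reflexive point is not intransitive (R••∧R•• but R••).
So the class is not modally definable.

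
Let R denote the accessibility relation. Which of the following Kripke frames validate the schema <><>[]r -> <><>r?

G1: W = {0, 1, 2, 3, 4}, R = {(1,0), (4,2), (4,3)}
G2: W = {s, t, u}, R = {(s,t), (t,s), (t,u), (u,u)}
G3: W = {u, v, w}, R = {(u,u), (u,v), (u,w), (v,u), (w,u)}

This is the axiom for a generalized confluence (Geach) condition; its first-order frame correspondent is forall x forall y (x R^2 y -> exists w (yRw & x R^2 w)).
G1: holds.
G2: fails — sR²s but no w with sRw and sR²w.
G3: holds.
Valid on: G1, G3.

G1, G3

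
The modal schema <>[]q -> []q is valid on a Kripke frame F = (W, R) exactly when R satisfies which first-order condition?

This is frame-equivalent to ◇q → □◇q (substitute ¬q for q and contrapose).
Suppose ◇q→□◇q is valid. Take Rxy, Rxz and set V(q)={y}. Then ◇q at x, so □◇q at x, so ◇q at z, so some w with Rzw has q; w=y, i.e. Rzy. By symmetry of the argument, Ryz.
The converse is a direct semantic check.
So the correspondent is the Euclidean property.

the Euclidean property: forall x forall y forall z (Rxy & Rxz -> Ryz)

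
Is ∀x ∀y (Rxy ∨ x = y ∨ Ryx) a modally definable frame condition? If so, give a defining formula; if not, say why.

No

If a class were modally definable it would be closed under disjoint unions (Goldblatt–Thomason).
Take 4 disjoint single-world reflexive frames: each is trivially connected, but their disjoint union has 4 worlds with no edge between distinct components, so it is not connected.
Hence connectedness of R is not modally definable.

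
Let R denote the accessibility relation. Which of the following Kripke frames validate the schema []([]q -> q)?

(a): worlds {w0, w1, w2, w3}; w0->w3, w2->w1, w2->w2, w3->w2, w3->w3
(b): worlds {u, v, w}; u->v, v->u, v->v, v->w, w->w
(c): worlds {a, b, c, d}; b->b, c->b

This is the axiom for shift-reflexivity; its first-order frame correspondent is forall x forall y (Rxy -> Ryy).
(a): fails — Rw2w1 but not Rw1w1.
(b): fails — Rvu but not Ruu.
(c): condition met.

(c)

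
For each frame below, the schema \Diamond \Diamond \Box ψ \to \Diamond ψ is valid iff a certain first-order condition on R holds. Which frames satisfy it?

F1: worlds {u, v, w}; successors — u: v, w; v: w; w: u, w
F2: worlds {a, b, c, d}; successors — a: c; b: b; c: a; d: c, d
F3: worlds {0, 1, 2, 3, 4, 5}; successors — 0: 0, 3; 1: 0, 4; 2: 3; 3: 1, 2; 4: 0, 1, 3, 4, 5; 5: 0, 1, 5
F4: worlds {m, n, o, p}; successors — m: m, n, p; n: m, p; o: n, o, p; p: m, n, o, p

F1, F4

This is the axiom for a generalized confluence (Geach) condition; its first-order frame correspondent is \forall x \forall y (x R^2 y \to \exists w (yRw \wedge xRw)).
F1: holds.
F2: fails — dR²c but no w with cRw and dRw.
F3: fails — 0R²3 but no w with 3Rw and 0Rw.
F4: holds.
Valid on: F1, F4.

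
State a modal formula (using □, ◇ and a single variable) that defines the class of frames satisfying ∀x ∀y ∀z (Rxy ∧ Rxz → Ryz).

This is the Euclidean property; the standard corresponding axiom is 5: ◇ψ → □◇ψ.
Suppose ◇ψ→□◇ψ is valid. Take Rxy, Rxz and set V(ψ)={y}. Then ◇ψ at x, so □◇ψ at x, so ◇ψ at z, so some w with Rzw has ψ; w=y, i.e. Rzy. By symmetry of the argument, Ryz.

◇ψ → □◇ψ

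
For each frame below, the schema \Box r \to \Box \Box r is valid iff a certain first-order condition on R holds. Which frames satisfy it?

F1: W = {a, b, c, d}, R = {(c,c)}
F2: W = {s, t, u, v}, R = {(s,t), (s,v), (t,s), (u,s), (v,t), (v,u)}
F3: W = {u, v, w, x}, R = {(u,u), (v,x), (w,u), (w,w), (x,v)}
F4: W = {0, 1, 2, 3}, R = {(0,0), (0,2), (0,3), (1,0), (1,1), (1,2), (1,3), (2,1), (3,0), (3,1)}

F1

This is the axiom for transitivity; its first-order frame correspondent is \forall x \forall y \forall z (Rxy \wedge Ryz \to Rxz).
F1: ✓.
F2: fails — Rus and Rsv but not Ruv.
F3: fails — Rvx and Rxv but not Rvv.
F4: fails — R02 and R21 but not R01.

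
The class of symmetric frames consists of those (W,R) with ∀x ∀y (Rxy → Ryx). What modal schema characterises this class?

s → □◇s

The condition is symmetry. The B schema s → □◇s defines it.
Suppose s→□◇s is valid. Take Rxy and set V(s)={x}. Then s at x, so □◇s at x, so ◇s at y, so some z with Ryz has s; z=x, i.e. Ryx.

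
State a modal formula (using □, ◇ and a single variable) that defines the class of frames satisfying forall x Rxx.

The condition is reflexivity. The T schema □q → q defines it.
Suppose □q→q is valid. At any x set V(q)={w : Rxw}. Then □q holds at x, so q holds at x, i.e. Rxx.

□q → q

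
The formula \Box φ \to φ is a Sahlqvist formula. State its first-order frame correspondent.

Suppose □φ→φ is valid. At any x set V(φ)={w : Rxw}. Then □φ holds at x, so φ holds at x, i.e. Rxx.
Conversely, any frame satisfying \forall x Rxx validates the schema.
So the correspondent is reflexivity.

reflexivity: \forall x Rxx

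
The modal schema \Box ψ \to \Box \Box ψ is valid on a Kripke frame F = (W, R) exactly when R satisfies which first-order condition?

transitivity: \forall x \forall y \forall z (Rxy \wedge Ryz \to Rxz)

Suppose □ψ→□□ψ is valid. Take Rxy, Ryz and set V(ψ)={w : Rxw}. Then □ψ at x, so □□ψ at x, so □ψ at y, so ψ at z, i.e. Rxz.
Conversely, any frame satisfying \forall x \forall y \forall z (Rxy \wedge Ryz \to Rxz) validates the schema.
So the correspondent is transitivity.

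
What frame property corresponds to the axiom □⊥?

emptiness of R: ∀x ∀y ¬Rxy

□⊥ is valid iff no world has any successor (otherwise □⊥ fails at any world with one).
The converse is a direct semantic check.
Frame condition: ∀x ∀y ¬Rxy.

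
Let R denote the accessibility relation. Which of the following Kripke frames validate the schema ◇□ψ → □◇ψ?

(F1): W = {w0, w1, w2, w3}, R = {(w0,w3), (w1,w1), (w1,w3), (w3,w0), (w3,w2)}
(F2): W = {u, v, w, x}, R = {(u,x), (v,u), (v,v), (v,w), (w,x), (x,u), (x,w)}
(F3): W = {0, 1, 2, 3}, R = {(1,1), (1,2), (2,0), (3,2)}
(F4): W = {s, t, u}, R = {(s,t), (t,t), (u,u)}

Frame correspondent (Sahlqvist): ∀x ∀y ∀z (Rxy ∧ Rxz → ∃w (Ryw ∧ Rzw)) — i.e. convergence.
(F1): fails — Rw1w1 and Rw1w3 but w1 and w3 have no common successor.
(F2): fails — Rvv and Rvw but v and w have no common successor.
(F3): fails — R12 and R11 but 2 and 1 have no common successor.
(F4): condition met.

(F4)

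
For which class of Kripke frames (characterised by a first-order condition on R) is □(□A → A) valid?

Shift-reflexivity

This is the T□ axiom.
Its frame correspondent is shift-reflexivity — ∀x ∀y (Rxy → Ryy).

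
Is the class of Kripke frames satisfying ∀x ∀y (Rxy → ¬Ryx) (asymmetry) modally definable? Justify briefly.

Modal frame validity is preserved under surjective bounded morphisms.
The 5-cycle (worlds s,t,u,v,w with s→t→u→v→w→s) is asymmetric. Mapping every world to a single reflexive point • is a surjective bounded morphism, and the reflexive point is not asymmetric (R•• but asymmetry requires ¬R••).
So the class is not modally definable.

No — not modally definable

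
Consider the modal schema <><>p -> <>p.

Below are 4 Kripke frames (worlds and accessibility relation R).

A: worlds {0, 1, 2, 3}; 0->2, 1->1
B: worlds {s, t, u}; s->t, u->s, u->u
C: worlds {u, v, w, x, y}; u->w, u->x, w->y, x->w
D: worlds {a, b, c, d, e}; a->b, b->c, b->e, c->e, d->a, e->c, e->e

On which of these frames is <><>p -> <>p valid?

A

The schema corresponds to transitivity: forall x forall y forall z (Rxy & Ryz -> Rxz).
A: satisfies the condition.
B: fails — Rus and Rst but not Rut.
C: fails — Ruw and Rwy but not Ruy.
D: fails — Rab and Rbc but not Rac.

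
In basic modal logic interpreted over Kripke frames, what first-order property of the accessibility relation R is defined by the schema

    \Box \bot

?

□⊥ is valid iff no world has any successor (otherwise □⊥ fails at any world with one).

Emptiness of R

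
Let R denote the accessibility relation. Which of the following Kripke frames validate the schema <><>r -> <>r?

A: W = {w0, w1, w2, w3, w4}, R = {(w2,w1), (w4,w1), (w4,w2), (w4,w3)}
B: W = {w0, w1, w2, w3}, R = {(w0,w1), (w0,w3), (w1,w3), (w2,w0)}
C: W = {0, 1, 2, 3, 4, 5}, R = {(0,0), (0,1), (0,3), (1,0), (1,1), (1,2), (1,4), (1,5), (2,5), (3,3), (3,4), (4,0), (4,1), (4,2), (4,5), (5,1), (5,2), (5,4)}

This is the axiom for transitivity; its first-order frame correspondent is forall x forall y forall z (Rxy & Ryz -> Rxz).
A: holds.
B: fails — Rw2w0 and Rw0w1 but not Rw2w1.
C: fails — R10 and R03 but not R13.

A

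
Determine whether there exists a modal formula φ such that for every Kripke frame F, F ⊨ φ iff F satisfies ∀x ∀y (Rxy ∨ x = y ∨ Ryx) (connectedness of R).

Modal frame validity is preserved under disjoint unions.
Take 2 disjoint single-world reflexive frames: each is trivially connected, but their disjoint union has 2 worlds with no edge between distinct components, so it is not connected.
Hence connectedness of R is not modally definable.

No — not modally definable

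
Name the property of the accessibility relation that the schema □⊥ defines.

□⊥ is valid iff no world has any successor (otherwise □⊥ fails at any world with one).
The converse is a direct semantic check.
Frame condition: ∀x ∀y ¬Rxy.

emptiness of R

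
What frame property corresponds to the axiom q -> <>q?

reflexivity: forall x Rxx

This is frame-equivalent to □q → q (substitute ¬q for q and contrapose).
Suppose □q→q is valid. At any x set V(q)={w : Rxw}. Then □q holds at x, so q holds at x, i.e. Rxx.
Conversely, any frame satisfying forall x Rxx validates the schema.
So the correspondent is reflexivity.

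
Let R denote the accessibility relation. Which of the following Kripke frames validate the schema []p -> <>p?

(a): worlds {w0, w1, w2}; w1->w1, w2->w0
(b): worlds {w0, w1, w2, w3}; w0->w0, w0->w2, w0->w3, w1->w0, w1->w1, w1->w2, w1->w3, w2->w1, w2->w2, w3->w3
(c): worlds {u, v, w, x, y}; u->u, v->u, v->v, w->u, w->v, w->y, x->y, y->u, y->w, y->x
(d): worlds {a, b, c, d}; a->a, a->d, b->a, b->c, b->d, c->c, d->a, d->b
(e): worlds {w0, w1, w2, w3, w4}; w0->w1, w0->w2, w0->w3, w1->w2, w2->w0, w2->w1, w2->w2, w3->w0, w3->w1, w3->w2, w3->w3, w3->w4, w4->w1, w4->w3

(b), (c), (d), (e)

The schema corresponds to seriality: forall x exists y Rxy.
(a): fails — world w0 has no successor.
(b): ✓.
(c): ✓.
(d): ✓.
(e): ✓.
Valid on: (b), (c), (d), (e).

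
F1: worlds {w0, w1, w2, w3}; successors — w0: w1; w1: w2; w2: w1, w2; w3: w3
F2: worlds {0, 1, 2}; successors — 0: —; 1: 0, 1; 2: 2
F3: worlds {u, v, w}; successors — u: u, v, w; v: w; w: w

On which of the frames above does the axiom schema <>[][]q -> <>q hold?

F1, F3

Frame correspondent (Sahlqvist): forall x forall y (xRy -> exists w (y R^2 w & xRw)) — i.e. a generalized confluence (Geach) condition.
F1: ✓.
F2: fails — 1R0 but no w with 0R²w and 1Rw.
F3: ✓.
Valid on: F1, F3.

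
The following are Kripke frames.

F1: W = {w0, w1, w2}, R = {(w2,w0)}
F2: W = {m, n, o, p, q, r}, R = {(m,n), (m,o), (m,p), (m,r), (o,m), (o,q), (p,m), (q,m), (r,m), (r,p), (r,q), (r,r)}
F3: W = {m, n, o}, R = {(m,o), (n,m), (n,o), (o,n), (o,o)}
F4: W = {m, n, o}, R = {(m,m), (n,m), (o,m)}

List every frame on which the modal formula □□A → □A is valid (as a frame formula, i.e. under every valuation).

This is the axiom for density; its first-order frame correspondent is ∀x ∀y (Rxy → ∃z (Rxz ∧ Rzy)).
F1: fails — Rw2w0 but no z with Rw2z and Rzw0.
F2: fails — Rpm but no z with Rpz and Rzm.
F3: fails — Rnm but no z with Rnz and Rzm.
F4: holds.
Valid on: F4.

F4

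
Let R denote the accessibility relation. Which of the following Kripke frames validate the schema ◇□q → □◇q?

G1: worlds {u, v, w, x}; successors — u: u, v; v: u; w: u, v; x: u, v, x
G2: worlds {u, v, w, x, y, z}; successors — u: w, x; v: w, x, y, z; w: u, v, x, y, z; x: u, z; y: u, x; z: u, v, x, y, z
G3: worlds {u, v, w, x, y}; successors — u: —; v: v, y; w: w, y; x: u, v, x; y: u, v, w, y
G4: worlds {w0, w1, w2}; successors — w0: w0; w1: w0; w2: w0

Frame correspondent (Sahlqvist): ∀x ∀y ∀z (Rxy ∧ Rxz → ∃w (Ryw ∧ Rzw)) — i.e. convergence.
G1: satisfies the condition.
G2: fails — Rwx and Rwu but x and u have no common successor.
G3: fails — Rxu and Rxu but u and u have no common successor.
G4: satisfies the condition.
Valid on: G1, G4.

G1, G4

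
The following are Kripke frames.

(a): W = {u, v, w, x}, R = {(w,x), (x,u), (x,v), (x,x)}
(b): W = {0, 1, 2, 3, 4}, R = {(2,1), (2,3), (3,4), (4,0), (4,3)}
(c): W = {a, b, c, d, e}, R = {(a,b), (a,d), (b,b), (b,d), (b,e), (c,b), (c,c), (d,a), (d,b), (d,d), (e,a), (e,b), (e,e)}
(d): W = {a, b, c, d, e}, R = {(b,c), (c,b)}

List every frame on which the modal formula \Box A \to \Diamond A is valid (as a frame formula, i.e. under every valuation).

The schema corresponds to seriality: \forall x \exists y Rxy.
(a): fails — world u has no successor.
(b): fails — world 0 has no successor.
(c): condition met.
(d): fails — world a has no successor.
Valid on: (c).

(c)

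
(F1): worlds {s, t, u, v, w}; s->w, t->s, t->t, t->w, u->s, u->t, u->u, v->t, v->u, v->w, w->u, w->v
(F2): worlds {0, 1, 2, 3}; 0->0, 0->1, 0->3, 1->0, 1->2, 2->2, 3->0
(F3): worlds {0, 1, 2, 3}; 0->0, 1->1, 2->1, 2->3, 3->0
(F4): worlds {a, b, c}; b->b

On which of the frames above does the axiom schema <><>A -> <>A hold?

(F4)

The schema corresponds to transitivity: forall x forall y forall z (Rxy & Ryz -> Rxz).
(F1): fails — Rwu and Rut but not Rwt.
(F2): fails — R10 and R01 but not R11.
(F3): fails — R23 and R30 but not R20.
(F4): condition met.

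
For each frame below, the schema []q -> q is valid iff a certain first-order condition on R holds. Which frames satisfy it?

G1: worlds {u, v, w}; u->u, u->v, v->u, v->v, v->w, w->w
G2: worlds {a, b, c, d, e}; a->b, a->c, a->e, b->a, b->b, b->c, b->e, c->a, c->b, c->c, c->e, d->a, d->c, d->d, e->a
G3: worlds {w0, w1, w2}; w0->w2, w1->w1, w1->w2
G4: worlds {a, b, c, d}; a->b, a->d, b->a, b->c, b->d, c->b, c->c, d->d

G1

The schema corresponds to reflexivity: forall x Rxx.
G1: ✓.
G2: fails — world a does not see itself.
G3: fails — world w0 does not see itself.
G4: fails — world a does not see itself.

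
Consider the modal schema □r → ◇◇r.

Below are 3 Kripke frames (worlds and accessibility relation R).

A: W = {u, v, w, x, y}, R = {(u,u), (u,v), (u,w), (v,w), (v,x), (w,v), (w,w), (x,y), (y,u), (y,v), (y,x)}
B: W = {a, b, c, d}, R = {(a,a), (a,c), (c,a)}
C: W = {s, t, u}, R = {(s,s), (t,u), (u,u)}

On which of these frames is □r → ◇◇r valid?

The schema corresponds to a generalized confluence (Geach) condition: ∀x ∃w (xRw ∧ xR²w).
A: fails — at x but no t with xRt and xR²t.
B: fails — at b but no w with bRw and bR²w.
C: satisfies the condition.
Valid on: C.

C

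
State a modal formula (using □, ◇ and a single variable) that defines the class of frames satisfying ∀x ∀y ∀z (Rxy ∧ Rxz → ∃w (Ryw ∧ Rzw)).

A defining formula is ◇□p → □◇p (the .2 axiom).
Suppose ◇□p→□◇p is valid. Take Rxy, Rxz and set V(p)={w : Ryw}. Then □p at y so ◇□p at x, so □◇p at x, so ◇p at z, giving w with Rzw and Ryw.

◇□p → □◇p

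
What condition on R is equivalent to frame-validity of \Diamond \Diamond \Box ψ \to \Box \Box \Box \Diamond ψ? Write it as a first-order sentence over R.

This is a Sahlqvist (Geach-type) schema ◇^2□^1ψ → □^3◇^1ψ.
Minimal-valuation argument: fix x; take any y with xR^2y and any z with xR^3z. Set V(ψ) to the set of worlds R-reachable from y in exactly 1 step. Then □^1ψ holds at y, so the antecedent holds at x; validity forces ◇^1ψ at z, giving a w with zR^1w and yR^1w.
First-order correspondent: \forall x \forall y \forall z ((x R^2 y \wedge x R^3 z) \to \exists w (yRw \wedge zRw)).

\forall x \forall y \forall z ((x R^2 y \wedge x R^3 z) \to \exists w (yRw \wedge zRw))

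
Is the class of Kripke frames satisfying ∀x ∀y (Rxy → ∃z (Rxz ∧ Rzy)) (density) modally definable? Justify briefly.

Definable; □□r → □r defines it

Yes: it is density, defined by the C4 schema □□r → □r.
Suppose □□r→□r is valid. Take Rxy and set V(r)={w : xR²w}. Then □□r at x, so □r at x, so r at y, i.e. ∃z(Rxz∧Rzy).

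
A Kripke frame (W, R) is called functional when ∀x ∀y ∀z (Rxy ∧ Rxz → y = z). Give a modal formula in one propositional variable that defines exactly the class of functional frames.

A defining formula is ◇p → □p (the CD axiom).

◇p → □p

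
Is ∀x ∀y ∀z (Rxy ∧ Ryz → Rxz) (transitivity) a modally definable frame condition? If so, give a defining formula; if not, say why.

The condition is transitivity. A defining modal formula is □r → □□r.

Definable; □r → □□r defines it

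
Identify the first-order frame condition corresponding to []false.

□⊥ is valid iff no world has any successor (otherwise □⊥ fails at any world with one).
The converse is a direct semantic check.
Frame condition: forall x forall y ~Rxy.

emptiness of R: forall x forall y ~Rxy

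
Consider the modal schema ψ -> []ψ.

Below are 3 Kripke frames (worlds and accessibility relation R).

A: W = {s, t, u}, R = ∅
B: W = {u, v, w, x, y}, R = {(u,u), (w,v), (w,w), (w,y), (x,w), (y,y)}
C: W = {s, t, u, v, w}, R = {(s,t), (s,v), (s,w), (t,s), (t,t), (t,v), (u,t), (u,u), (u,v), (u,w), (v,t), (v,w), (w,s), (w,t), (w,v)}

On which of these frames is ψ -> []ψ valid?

This is the axiom for a generalized confluence (Geach) condition; its first-order frame correspondent is forall x forall z (xRz -> exists w (x = w & z = w)).
A: ✓.
B: fails — wRv but w ≠ v.
C: fails — sRt but s ≠ t.

A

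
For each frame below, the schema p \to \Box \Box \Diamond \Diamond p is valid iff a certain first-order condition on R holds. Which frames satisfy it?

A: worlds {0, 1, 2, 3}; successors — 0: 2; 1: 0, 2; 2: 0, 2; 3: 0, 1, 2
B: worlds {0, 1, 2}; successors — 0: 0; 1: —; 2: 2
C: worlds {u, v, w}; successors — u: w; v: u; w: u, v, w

B

This is the axiom for a generalized confluence (Geach) condition; its first-order frame correspondent is \forall x \forall z (x R^2 z \to \exists w (x = w \wedge z R^2 w)).
A: fails — 1R²0 but no w with 1=w and 0R²w.
B: condition met.
C: fails — uR²v but no t with u=t and vR²t.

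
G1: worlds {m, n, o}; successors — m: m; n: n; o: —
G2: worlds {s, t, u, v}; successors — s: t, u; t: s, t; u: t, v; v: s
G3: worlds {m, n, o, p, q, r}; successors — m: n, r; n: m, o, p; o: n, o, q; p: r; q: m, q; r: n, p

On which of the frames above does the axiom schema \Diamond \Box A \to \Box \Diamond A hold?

G1, G2

This is the axiom for convergence; its first-order frame correspondent is \forall x \forall y \forall z (Rxy \wedge Rxz \to \exists w (Ryw \wedge Rzw)).
G1: condition met.
G2: condition met.
G3: fails — Rno and Rnp but o and p have no common successor.
Valid on: G1, G2.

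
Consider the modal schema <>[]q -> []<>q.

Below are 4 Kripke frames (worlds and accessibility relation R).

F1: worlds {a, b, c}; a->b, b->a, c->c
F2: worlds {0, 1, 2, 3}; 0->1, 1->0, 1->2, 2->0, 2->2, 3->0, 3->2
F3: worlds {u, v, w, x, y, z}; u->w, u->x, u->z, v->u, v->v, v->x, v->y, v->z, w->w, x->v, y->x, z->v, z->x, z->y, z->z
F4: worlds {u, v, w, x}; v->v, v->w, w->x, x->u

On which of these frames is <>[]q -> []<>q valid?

F1

This is the axiom for convergence; its first-order frame correspondent is forall x forall y forall z (Rxy & Rxz -> exists w (Ryw & Rzw)).
F1: condition met.
F2: fails — R10 and R12 but 0 and 2 have no common successor.
F3: fails — Ruz and Ruw but z and w have no common successor.
F4: fails — Rvv and Rvw but v and w have no common successor.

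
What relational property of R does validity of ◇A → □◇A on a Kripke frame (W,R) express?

the Euclidean property: ∀x ∀y ∀z (Rxy ∧ Rxz → Ryz)

Suppose ◇A→□◇A is valid. Take Rxy, Rxz and set V(A)={y}. Then ◇A at x, so □◇A at x, so ◇A at z, so some w with Rzw has A; w=y, i.e. Rzy. By symmetry of the argument, Ryz.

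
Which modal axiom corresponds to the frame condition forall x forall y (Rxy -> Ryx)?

q → □◇q

A defining formula is q → □◇q (the B axiom).
Suppose q→□◇q is valid. Take Rxy and set V(q)={x}. Then q at x, so □◇q at x, so ◇q at y, so some z with Ryz has q; z=x, i.e. Ryx.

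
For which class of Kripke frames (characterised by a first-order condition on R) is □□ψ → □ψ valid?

density: ∀x ∀y (Rxy → ∃z (Rxz ∧ Rzy))

This schema is the C4 axiom.
It corresponds to density: ∀x ∀y (Rxy → ∃z (Rxz ∧ Rzy)).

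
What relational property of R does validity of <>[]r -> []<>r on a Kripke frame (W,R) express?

convergence: forall x forall y forall z (Rxy & Rxz -> exists w (Ryw & Rzw))

This is the .2 axiom.
It corresponds to convergence: forall x forall y forall z (Rxy & Rxz -> exists w (Ryw & Rzw)).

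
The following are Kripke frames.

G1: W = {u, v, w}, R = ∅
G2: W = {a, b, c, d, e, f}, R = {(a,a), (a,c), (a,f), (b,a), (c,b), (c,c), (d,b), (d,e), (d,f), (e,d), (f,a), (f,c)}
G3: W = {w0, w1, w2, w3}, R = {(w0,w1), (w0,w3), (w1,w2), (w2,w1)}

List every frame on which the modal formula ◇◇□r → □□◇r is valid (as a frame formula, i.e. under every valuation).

G1, G3

The schema corresponds to a generalized confluence (Geach) condition: ∀x ∀y ∀z ((xR²y ∧ xR²z) → ∃w (yRw ∧ zRw)).
G1: condition met.
G2: fails — aR²b, aR²c but no w with bRw and cRw.
G3: condition met.
Valid on: G1, G3.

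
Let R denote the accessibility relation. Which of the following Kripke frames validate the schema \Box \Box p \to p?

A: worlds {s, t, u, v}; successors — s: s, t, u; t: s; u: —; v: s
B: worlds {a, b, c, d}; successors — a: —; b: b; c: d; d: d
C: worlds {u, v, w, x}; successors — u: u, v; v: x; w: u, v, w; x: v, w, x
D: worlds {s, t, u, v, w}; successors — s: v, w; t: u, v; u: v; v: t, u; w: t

C

This is the axiom for a generalized confluence (Geach) condition; its first-order frame correspondent is \forall x \exists w (x R^2 w \wedge x = w).
A: fails — at u but no w with uR²w and u=w.
B: fails — at a but no w with aR²w and a=w.
C: condition met.
D: fails — at s but no w* with sR²w* and s=w*.
Valid on: C.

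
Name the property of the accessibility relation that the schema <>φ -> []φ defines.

partial functionality: forall x forall y forall z (Rxy & Rxz -> y = z)

Suppose ◇φ→□φ is valid. Take Rxy, Rxz and set V(φ)={y}. Then ◇φ at x, so □φ at x, so φ at z, i.e. z=y.
Conversely, any frame satisfying forall x forall y forall z (Rxy & Rxz -> y = z) validates the schema.
So the correspondent is partial functionality.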